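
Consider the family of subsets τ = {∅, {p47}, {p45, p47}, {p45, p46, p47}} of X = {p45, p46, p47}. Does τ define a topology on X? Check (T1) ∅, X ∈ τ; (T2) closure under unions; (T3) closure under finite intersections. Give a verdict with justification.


τ IS a topology on X.

Axiom (T1): ∅ ∈ τ? Yes; X ∈ τ? Yes.
Axiom (T2/T3): check pairwise unions and intersections of members of τ.
All pairwise intersections and unions checked — each lies in τ. Therefore τ satisfies (T1), (T2), (T3): it IS a topology on X.


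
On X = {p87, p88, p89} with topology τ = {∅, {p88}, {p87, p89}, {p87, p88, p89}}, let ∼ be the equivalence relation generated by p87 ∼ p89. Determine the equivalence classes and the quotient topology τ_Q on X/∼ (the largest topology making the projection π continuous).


X/∼ = {[p87=p89], [p88]}; |τ_Q| = 4.

Equivalence classes: [p87=p89], [p88].
Quotient map π: X → X/∼ sends p87 ↦ [p87=p89], p88 ↦ [p88], p89 ↦ [p87=p89].
For each subset V ⊆ X/∼, compute π^{-1}(V) ⊆ X and check whether π^{-1}(V) ∈ τ. V is open in τ_Q iff π^{-1}(V) ∈ τ.
  V = {}: π^{-1}(V) = ∅ ∈ τ ✓.
  V = {[p87=p89]}: π^{-1}(V) = {p87, p89} ∈ τ ✓.
  V = {[p88]}: π^{-1}(V) = {p88} ∈ τ ✓.
  V = {[p87=p89], [p88]}: π^{-1}(V) = {p87, p88, p89} ∈ τ ✓.
Open sets in the quotient: τ_Q = {{}, {[p87=p89]}, {[p88]}, {[p87=p89], [p88]}} (4 elements).


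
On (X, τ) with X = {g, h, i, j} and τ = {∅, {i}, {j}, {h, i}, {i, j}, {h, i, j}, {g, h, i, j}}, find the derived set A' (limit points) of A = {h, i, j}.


A' = {g, h}

For each x ∈ X, list the open sets U ∈ τ with x ∈ U, then check whether U ∩ (A ∖ {x}) ≠ ∅ for every such U.
  x = g: opens ∋ x are {g, h, i, j}; each meets A ∖ {g}, so x IS a limit point.
  x = h: opens ∋ x are {h, i}, {h, i, j}, {g, h, i, j}; each meets A ∖ {h}, so x IS a limit point.
  x = i: open {i} ∋ x has {i} ∩ (A ∖ {i}) = ∅, so x is NOT a limit point.
  x = j: open {j} ∋ x has {j} ∩ (A ∖ {j}) = ∅, so x is NOT a limit point.
Collecting: A' = {g, h}.


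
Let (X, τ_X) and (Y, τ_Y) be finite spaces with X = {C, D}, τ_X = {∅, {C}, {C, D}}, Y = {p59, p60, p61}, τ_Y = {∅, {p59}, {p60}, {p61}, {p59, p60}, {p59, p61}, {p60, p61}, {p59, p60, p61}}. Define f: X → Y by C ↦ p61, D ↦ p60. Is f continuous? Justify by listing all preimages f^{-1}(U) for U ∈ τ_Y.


f is NOT continuous.

Compute f^{-1}(U) for each U ∈ τ_Y:
  U = ∅: f^{-1}(U) = ∅ ∈ τ_X ✓.
  U = {p59}: f^{-1}(U) = ∅ ∈ τ_X ✓.
  U = {p60}: f^{-1}(U) = {D} ∉ τ_X ✗.
  U = {p61}: f^{-1}(U) = {C} ∈ τ_X ✓.
  U = {p59, p60}: f^{-1}(U) = {D} ∉ τ_X ✗.
  U = {p59, p61}: f^{-1}(U) = {C} ∈ τ_X ✓.
  U = {p60, p61}: f^{-1}(U) = {C, D} ∈ τ_X ✓.
  U = {p59, p60, p61}: f^{-1}(U) = {C, D} ∈ τ_X ✓.
Found U = {p60} with f^{-1}(U) = {D} not in τ_X. Therefore f is NOT continuous.


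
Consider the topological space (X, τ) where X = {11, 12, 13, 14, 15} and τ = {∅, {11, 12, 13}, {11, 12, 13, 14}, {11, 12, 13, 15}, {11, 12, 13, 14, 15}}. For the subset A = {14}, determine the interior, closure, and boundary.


int(A) = ∅, cl(A) = {14}, ∂A = {14}.

Closed sets in (X, τ) are complements of opens:
  closed(X, τ) = {∅, {14}, {15}, {14, 15}, {11, 12, 13, 14, 15}}.
int(A) = ⋃ {U ∈ τ : U ⊆ A}. Opens contained in A: ∅.
Taking the union of these: int(A) = ∅.
cl(A) = ⋂ {C closed : A ⊆ C}. Closed sets containing A: {14}, {14, 15}, {11, 12, 13, 14, 15}.
Intersecting these: cl(A) = {14}.
∂A = cl(A) ∖ int(A) = {14} ∖ ∅ = {14}.


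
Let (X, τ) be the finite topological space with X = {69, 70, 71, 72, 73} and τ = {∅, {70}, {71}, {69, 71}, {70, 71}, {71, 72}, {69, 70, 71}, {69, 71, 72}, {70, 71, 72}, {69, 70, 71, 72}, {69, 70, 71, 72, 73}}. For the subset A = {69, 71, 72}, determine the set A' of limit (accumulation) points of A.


A' = {69, 72, 73}

For each x ∈ X, list the open sets U ∈ τ with x ∈ U, then check whether U ∩ (A ∖ {x}) ≠ ∅ for every such U.
  x = 69: opens ∋ x are {69, 71}, {69, 70, 71}, {69, 71, 72}, {69, 70, 71, 72}, {69, 70, 71, 72, 73}; each meets A ∖ {69}, so x IS a limit point.
  x = 70: open {70} ∋ x has {70} ∩ (A ∖ {70}) = ∅, so x is NOT a limit point.
  x = 71: open {71} ∋ x has {71} ∩ (A ∖ {71}) = ∅, so x is NOT a limit point.
  x = 72: opens ∋ x are {71, 72}, {69, 71, 72}, {70, 71, 72}, {69, 70, 71, 72}, {69, 70, 71, 72, 73}; each meets A ∖ {72}, so x IS a limit point.
  x = 73: opens ∋ x are {69, 70, 71, 72, 73}; each meets A ∖ {73}, so x IS a limit point.
Collecting: A' = {69, 72, 73}.


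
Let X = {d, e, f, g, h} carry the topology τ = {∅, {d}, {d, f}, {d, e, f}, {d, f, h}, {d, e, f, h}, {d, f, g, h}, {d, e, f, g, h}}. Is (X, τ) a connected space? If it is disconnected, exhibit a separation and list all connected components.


(X, τ) is connected.

Find clopen sets (U ∈ τ with X ∖ U ∈ τ):
  U = ∅, X ∖ U = {d, e, f, g, h} — both open, so U is clopen.
  U = {d, e, f, g, h}, X ∖ U = ∅ — both open, so U is clopen.
Only trivial clopens (∅ and X) exist, so (X, τ) is connected.
Compute connected components by grouping points that agree on all clopens:
  component: {d, e, f, g, h}


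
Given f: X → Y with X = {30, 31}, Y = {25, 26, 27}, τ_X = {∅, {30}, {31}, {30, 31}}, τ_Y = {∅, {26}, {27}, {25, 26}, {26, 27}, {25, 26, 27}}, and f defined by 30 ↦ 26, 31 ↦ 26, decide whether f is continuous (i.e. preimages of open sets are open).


f IS continuous.

Compute f^{-1}(U) for each U ∈ τ_Y:
  U = ∅: f^{-1}(U) = ∅ ∈ τ_X ✓.
  U = {26}: f^{-1}(U) = {30, 31} ∈ τ_X ✓.
  U = {27}: f^{-1}(U) = ∅ ∈ τ_X ✓.
  U = {25, 26}: f^{-1}(U) = {30, 31} ∈ τ_X ✓.
  U = {26, 27}: f^{-1}(U) = {30, 31} ∈ τ_X ✓.
  U = {25, 26, 27}: f^{-1}(U) = {30, 31} ∈ τ_X ✓.
Every preimage lies in τ_X, so f IS continuous.


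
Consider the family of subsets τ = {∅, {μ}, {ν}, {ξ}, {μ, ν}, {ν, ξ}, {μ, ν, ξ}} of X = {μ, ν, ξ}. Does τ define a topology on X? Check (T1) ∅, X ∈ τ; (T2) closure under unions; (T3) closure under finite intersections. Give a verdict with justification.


τ is NOT a topology on X.

Axiom (T1): ∅ ∈ τ? Yes; X ∈ τ? Yes.
Axiom (T2/T3): check pairwise unions and intersections of members of τ.
Counterexample for (T2): {μ} ∪ {ξ} = {μ, ξ} ∉ τ. Therefore τ is NOT a topology.


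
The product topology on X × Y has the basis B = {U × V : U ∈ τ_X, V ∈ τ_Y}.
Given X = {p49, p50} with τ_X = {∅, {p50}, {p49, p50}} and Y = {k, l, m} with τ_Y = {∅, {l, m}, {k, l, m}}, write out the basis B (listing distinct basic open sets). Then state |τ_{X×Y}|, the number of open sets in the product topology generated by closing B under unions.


Basis B = {∅ × ∅, {p50} × {l, m}, {p50} × {k, l, m}, {p49, p50} × {l, m}, {p49, p50} × {k, l, m}}; |τ_{X×Y}| = 6.

Enumerate products U × V with U ∈ τ_X, V ∈ τ_Y (deduplicated):
  ∅ × ∅ = {} (∅)
  {p50} × {l, m} = {(p50,l), (p50,m)}
  {p50} × {k, l, m} = {(p50,k), (p50,l), (p50,m)}
  {p49, p50} × {l, m} = {(p49,l), (p49,m), (p50,l), (p50,m)}
  {p49, p50} × {k, l, m} = {(p49,k), (p49,l), (p49,m), (p50,k), (p50,l), (p50,m)}
These 5 distinct sets form the basis B.
Close under arbitrary unions to get τ_{X×Y}; counting gives |τ_{X×Y}| = 6.


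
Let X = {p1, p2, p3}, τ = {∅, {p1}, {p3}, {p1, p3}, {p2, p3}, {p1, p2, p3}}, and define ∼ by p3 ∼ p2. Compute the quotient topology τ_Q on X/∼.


X/∼ = {[p1], [p2=p3]}; |τ_Q| = 4.

Equivalence classes: [p1], [p2=p3].
Quotient map π: X → X/∼ sends p1 ↦ [p1], p2 ↦ [p2=p3], p3 ↦ [p2=p3].
For each subset V ⊆ X/∼, compute π^{-1}(V) ⊆ X and check whether π^{-1}(V) ∈ τ. V is open in τ_Q iff π^{-1}(V) ∈ τ.
  V = {}: π^{-1}(V) = ∅ ∈ τ ✓.
  V = {[p1]}: π^{-1}(V) = {p1} ∈ τ ✓.
  V = {[p2=p3]}: π^{-1}(V) = {p2, p3} ∈ τ ✓.
  V = {[p1], [p2=p3]}: π^{-1}(V) = {p1, p2, p3} ∈ τ ✓.
Open sets in the quotient: τ_Q = {{}, {[p1]}, {[p2=p3]}, {[p1], [p2=p3]}} (4 elements).


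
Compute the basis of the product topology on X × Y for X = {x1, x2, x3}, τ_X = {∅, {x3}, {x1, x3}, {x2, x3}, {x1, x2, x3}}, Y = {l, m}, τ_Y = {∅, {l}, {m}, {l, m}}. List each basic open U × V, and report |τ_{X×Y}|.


Basis B = {∅ × ∅, {x3} × {l}, {x3} × {m}, {x1, x3} × {l}, {x1, x3} × {m}, {x2, x3} × {l}, {x2, x3} × {m}, {x3} × {l, m}, {x1, x2, x3} × {l}, {x1, x2, x3} × {m}, {x1, x3} × {l, m}, {x2, x3} × {l, m}, {x1, x2, x3} × {l, m}}; |τ_{X×Y}| = 25.

Enumerate products U × V with U ∈ τ_X, V ∈ τ_Y (deduplicated):
  ∅ × ∅ = {} (∅)
  {x3} × {l} = {(x3,l)}
  {x3} × {m} = {(x3,m)}
  {x1, x3} × {l} = {(x1,l), (x3,l)}
  {x1, x3} × {m} = {(x1,m), (x3,m)}
  {x2, x3} × {l} = {(x2,l), (x3,l)}
  {x2, x3} × {m} = {(x2,m), (x3,m)}
  {x3} × {l, m} = {(x3,l), (x3,m)}
  {x1, x2, x3} × {l} = {(x1,l), (x2,l), (x3,l)}
  {x1, x2, x3} × {m} = {(x1,m), (x2,m), (x3,m)}
  {x1, x3} × {l, m} = {(x1,l), (x1,m), (x3,l), (x3,m)}
  {x2, x3} × {l, m} = {(x2,l), (x2,m), (x3,l), (x3,m)}
  {x1, x2, x3} × {l, m} = {(x1,l), (x1,m), (x2,l), (x2,m), (x3,l), (x3,m)}
These 13 distinct sets form the basis B.
Close under arbitrary unions to get τ_{X×Y}; counting gives |τ_{X×Y}| = 25.


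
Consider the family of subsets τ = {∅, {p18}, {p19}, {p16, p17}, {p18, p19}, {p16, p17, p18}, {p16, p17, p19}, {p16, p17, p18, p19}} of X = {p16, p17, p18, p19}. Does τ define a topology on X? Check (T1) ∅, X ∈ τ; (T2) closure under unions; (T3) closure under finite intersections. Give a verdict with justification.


τ IS a topology on X.

Axiom (T1): ∅ ∈ τ? Yes; X ∈ τ? Yes.
Axiom (T2/T3): check pairwise unions and intersections of members of τ.
All pairwise intersections and unions checked — each lies in τ. Therefore τ satisfies (T1), (T2), (T3): it IS a topology on X.


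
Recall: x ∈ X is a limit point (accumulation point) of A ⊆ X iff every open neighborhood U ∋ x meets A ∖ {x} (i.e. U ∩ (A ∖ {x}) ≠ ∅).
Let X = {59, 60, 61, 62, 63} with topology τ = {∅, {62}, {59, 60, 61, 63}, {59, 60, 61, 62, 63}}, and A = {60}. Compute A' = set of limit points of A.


A' = {59, 61, 63}

For each x ∈ X, list the open sets U ∈ τ with x ∈ U, then check whether U ∩ (A ∖ {x}) ≠ ∅ for every such U.
  x = 59: opens ∋ x are {59, 60, 61, 63}, {59, 60, 61, 62, 63}; each meets A ∖ {59}, so x IS a limit point.
  x = 60: open {59, 60, 61, 63} ∋ x has {59, 60, 61, 63} ∩ (A ∖ {60}) = ∅, so x is NOT a limit point.
  x = 61: opens ∋ x are {59, 60, 61, 63}, {59, 60, 61, 62, 63}; each meets A ∖ {61}, so x IS a limit point.
  x = 62: open {62} ∋ x has {62} ∩ (A ∖ {62}) = ∅, so x is NOT a limit point.
  x = 63: opens ∋ x are {59, 60, 61, 63}, {59, 60, 61, 62, 63}; each meets A ∖ {63}, so x IS a limit point.
Collecting: A' = {59, 61, 63}.


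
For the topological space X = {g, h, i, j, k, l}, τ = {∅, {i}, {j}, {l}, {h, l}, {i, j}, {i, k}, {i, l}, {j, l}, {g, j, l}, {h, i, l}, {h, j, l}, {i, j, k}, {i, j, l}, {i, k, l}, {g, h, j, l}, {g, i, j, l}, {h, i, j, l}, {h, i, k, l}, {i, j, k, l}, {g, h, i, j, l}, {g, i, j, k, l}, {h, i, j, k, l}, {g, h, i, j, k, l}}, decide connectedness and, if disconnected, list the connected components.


(X, τ) is disconnected; components = [{i, k}, {g, h, j, l}].

Find clopen sets (U ∈ τ with X ∖ U ∈ τ):
  U = ∅, X ∖ U = {g, h, i, j, k, l} — both open, so U is clopen.
  U = {i, k}, X ∖ U = {g, h, j, l} — both open, so U is clopen.
  U = {g, h, j, l}, X ∖ U = {i, k} — both open, so U is clopen.
  U = {g, h, i, j, k, l}, X ∖ U = ∅ — both open, so U is clopen.
Nontrivial clopen(s) exist: e.g. {g, h, j, l}. So (X, τ) is disconnected.
Compute connected components by grouping points that agree on all clopens:
  component: {i, k}
  component: {g, h, j, l}


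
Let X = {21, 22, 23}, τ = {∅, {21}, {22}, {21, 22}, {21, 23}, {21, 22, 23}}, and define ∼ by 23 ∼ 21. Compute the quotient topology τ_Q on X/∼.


X/∼ = {[21=23], [22]}; |τ_Q| = 4.

Equivalence classes: [21=23], [22].
Quotient map π: X → X/∼ sends 21 ↦ [21=23], 22 ↦ [22], 23 ↦ [21=23].
For each subset V ⊆ X/∼, compute π^{-1}(V) ⊆ X and check whether π^{-1}(V) ∈ τ. V is open in τ_Q iff π^{-1}(V) ∈ τ.
  V = {}: π^{-1}(V) = ∅ ∈ τ ✓.
  V = {[21=23]}: π^{-1}(V) = {21, 23} ∈ τ ✓.
  V = {[22]}: π^{-1}(V) = {22} ∈ τ ✓.
  V = {[21=23], [22]}: π^{-1}(V) = {21, 22, 23} ∈ τ ✓.
Open sets in the quotient: τ_Q = {{}, {[21=23]}, {[22]}, {[21=23], [22]}} (4 elements).


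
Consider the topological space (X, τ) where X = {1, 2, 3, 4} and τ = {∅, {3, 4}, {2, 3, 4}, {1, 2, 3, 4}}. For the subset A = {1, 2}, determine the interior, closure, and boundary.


int(A) = ∅, cl(A) = {1, 2}, ∂A = {1, 2}.

Closed sets in (X, τ) are complements of opens:
  closed(X, τ) = {∅, {1}, {1, 2}, {1, 2, 3, 4}}.
int(A) = ⋃ {U ∈ τ : U ⊆ A}. Opens contained in A: ∅.
Taking the union of these: int(A) = ∅.
cl(A) = ⋂ {C closed : A ⊆ C}. Closed sets containing A: {1, 2}, {1, 2, 3, 4}.
Intersecting these: cl(A) = {1, 2}.
∂A = cl(A) ∖ int(A) = {1, 2} ∖ ∅ = {1, 2}.


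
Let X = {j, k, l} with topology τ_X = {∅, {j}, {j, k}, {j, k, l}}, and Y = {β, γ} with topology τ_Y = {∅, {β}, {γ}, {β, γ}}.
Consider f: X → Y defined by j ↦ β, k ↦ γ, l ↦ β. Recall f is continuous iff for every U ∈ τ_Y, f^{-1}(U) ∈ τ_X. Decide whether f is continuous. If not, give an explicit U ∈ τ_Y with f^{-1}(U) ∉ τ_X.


f is NOT continuous.

Compute f^{-1}(U) for each U ∈ τ_Y:
  U = ∅: f^{-1}(U) = ∅ ∈ τ_X ✓.
  U = {β}: f^{-1}(U) = {j, l} ∉ τ_X ✗.
  U = {γ}: f^{-1}(U) = {k} ∉ τ_X ✗.
  U = {β, γ}: f^{-1}(U) = {j, k, l} ∈ τ_X ✓.
Found U = {β} with f^{-1}(U) = {j, l} not in τ_X. Therefore f is NOT continuous.


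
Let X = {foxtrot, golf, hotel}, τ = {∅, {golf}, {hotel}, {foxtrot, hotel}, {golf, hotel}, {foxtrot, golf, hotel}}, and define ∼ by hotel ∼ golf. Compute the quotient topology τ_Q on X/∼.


X/∼ = {[foxtrot], [golf=hotel]}; |τ_Q| = 3.

Equivalence classes: [foxtrot], [golf=hotel].
Quotient map π: X → X/∼ sends foxtrot ↦ [foxtrot], golf ↦ [golf=hotel], hotel ↦ [golf=hotel].
For each subset V ⊆ X/∼, compute π^{-1}(V) ⊆ X and check whether π^{-1}(V) ∈ τ. V is open in τ_Q iff π^{-1}(V) ∈ τ.
  V = {}: π^{-1}(V) = ∅ ∈ τ ✓.
  V = {[foxtrot]}: π^{-1}(V) = {foxtrot} ∉ τ ✗.
  V = {[golf=hotel]}: π^{-1}(V) = {golf, hotel} ∈ τ ✓.
  V = {[foxtrot], [golf=hotel]}: π^{-1}(V) = {foxtrot, golf, hotel} ∈ τ ✓.
Open sets in the quotient: τ_Q = {{}, {[golf=hotel]}, {[foxtrot], [golf=hotel]}} (3 elements).


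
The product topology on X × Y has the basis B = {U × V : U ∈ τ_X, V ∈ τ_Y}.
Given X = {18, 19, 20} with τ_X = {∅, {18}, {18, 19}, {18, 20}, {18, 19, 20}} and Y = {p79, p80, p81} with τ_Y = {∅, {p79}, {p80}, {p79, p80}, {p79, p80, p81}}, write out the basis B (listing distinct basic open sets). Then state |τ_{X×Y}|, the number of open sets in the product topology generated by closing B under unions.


Basis B = {∅ × ∅, {18} × {p79}, {18} × {p80}, {18} × {p79, p80}, {18, 19} × {p79}, {18, 20} × {p79}, {18, 19} × {p80}, {18, 20} × {p80}, {18} × {p79, p80, p81}, {18, 19, 20} × {p79}, {18, 19, 20} × {p80}, {18, 19} × {p79, p80}, {18, 20} × {p79, p80}, {18, 19} × {p79, p80, p81}, {18, 20} × {p79, p80, p81}, {18, 19, 20} × {p79, p80}, {18, 19, 20} × {p79, p80, p81}}; |τ_{X×Y}| = 50.

Enumerate products U × V with U ∈ τ_X, V ∈ τ_Y (deduplicated):
  ∅ × ∅ = {} (∅)
  {18} × {p79} = {(18,p79)}
  {18} × {p80} = {(18,p80)}
  {18} × {p79, p80} = {(18,p79), (18,p80)}
  {18, 19} × {p79} = {(18,p79), (19,p79)}
  {18, 20} × {p79} = {(18,p79), (20,p79)}
  {18, 19} × {p80} = {(18,p80), (19,p80)}
  {18, 20} × {p80} = {(18,p80), (20,p80)}
  {18} × {p79, p80, p81} = {(18,p79), (18,p80), (18,p81)}
  {18, 19, 20} × {p79} = {(18,p79), (19,p79), (20,p79)}
  {18, 19, 20} × {p80} = {(18,p80), (19,p80), (20,p80)}
  {18, 19} × {p79, p80} = {(18,p79), (18,p80), (19,p79), (19,p80)}
  {18, 20} × {p79, p80} = {(18,p79), (18,p80), (20,p79), (20,p80)}
  {18, 19} × {p79, p80, p81} = {(18,p79), (18,p80), (18,p81), (19,p79), (19,p80), (19,p81)}
  {18, 20} × {p79, p80, p81} = {(18,p79), (18,p80), (18,p81), (20,p79), (20,p80), (20,p81)}
  {18, 19, 20} × {p79, p80} = {(18,p79), (18,p80), (19,p79), (19,p80), (20,p79), (20,p80)}
  {18, 19, 20} × {p79, p80, p81} = {(18,p79), (18,p80), (18,p81), (19,p79), (19,p80), (19,p81), (20,p79), (20,p80), (20,p81)}
These 17 distinct sets form the basis B.
Close under arbitrary unions to get τ_{X×Y}; counting gives |τ_{X×Y}| = 50.


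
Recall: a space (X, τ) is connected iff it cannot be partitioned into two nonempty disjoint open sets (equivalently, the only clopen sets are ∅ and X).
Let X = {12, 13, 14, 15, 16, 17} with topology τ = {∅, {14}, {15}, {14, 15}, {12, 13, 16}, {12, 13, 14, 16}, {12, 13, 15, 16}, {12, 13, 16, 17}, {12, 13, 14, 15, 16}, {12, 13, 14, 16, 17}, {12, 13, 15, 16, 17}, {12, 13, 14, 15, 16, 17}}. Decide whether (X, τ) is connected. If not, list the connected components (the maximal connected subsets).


(X, τ) is disconnected; components = [{14}, {15}, {12, 13, 16, 17}].

Find clopen sets (U ∈ τ with X ∖ U ∈ τ):
  U = ∅, X ∖ U = {12, 13, 14, 15, 16, 17} — both open, so U is clopen.
  U = {14}, X ∖ U = {12, 13, 15, 16, 17} — both open, so U is clopen.
  U = {15}, X ∖ U = {12, 13, 14, 16, 17} — both open, so U is clopen.
  U = {14, 15}, X ∖ U = {12, 13, 16, 17} — both open, so U is clopen.
  U = {12, 13, 16, 17}, X ∖ U = {14, 15} — both open, so U is clopen.
  U = {12, 13, 14, 16, 17}, X ∖ U = {15} — both open, so U is clopen.
  U = {12, 13, 15, 16, 17}, X ∖ U = {14} — both open, so U is clopen.
  U = {12, 13, 14, 15, 16, 17}, X ∖ U = ∅ — both open, so U is clopen.
Nontrivial clopen(s) exist: e.g. {14}. So (X, τ) is disconnected.
Compute connected components by grouping points that agree on all clopens:
  component: {14}
  component: {15}
  component: {12, 13, 16, 17}


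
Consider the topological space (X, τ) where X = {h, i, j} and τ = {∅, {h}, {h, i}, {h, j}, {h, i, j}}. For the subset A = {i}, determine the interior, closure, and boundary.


int(A) = ∅, cl(A) = {i}, ∂A = {i}.

Closed sets in (X, τ) are complements of opens:
  closed(X, τ) = {∅, {i}, {j}, {i, j}, {h, i, j}}.
int(A) = ⋃ {U ∈ τ : U ⊆ A}. Opens contained in A: ∅.
Taking the union of these: int(A) = ∅.
cl(A) = ⋂ {C closed : A ⊆ C}. Closed sets containing A: {i}, {i, j}, {h, i, j}.
Intersecting these: cl(A) = {i}.
∂A = cl(A) ∖ int(A) = {i} ∖ ∅ = {i}.


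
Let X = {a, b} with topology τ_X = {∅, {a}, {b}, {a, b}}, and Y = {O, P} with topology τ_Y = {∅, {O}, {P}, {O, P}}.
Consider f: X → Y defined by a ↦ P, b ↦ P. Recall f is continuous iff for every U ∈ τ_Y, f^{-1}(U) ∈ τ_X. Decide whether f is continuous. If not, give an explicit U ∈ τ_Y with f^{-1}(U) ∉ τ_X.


f IS continuous.

Compute f^{-1}(U) for each U ∈ τ_Y:
  U = ∅: f^{-1}(U) = ∅ ∈ τ_X ✓.
  U = {O}: f^{-1}(U) = ∅ ∈ τ_X ✓.
  U = {P}: f^{-1}(U) = {a, b} ∈ τ_X ✓.
  U = {O, P}: f^{-1}(U) = {a, b} ∈ τ_X ✓.
Every preimage lies in τ_X, so f IS continuous.


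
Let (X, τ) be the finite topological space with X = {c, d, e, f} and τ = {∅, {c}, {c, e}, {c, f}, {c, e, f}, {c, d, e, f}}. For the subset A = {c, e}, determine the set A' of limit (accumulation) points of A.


A' = {d, e, f}

For each x ∈ X, list the open sets U ∈ τ with x ∈ U, then check whether U ∩ (A ∖ {x}) ≠ ∅ for every such U.
  x = c: open {c} ∋ x has {c} ∩ (A ∖ {c}) = ∅, so x is NOT a limit point.
  x = d: opens ∋ x are {c, d, e, f}; each meets A ∖ {d}, so x IS a limit point.
  x = e: opens ∋ x are {c, e}, {c, e, f}, {c, d, e, f}; each meets A ∖ {e}, so x IS a limit point.
  x = f: opens ∋ x are {c, f}, {c, e, f}, {c, d, e, f}; each meets A ∖ {f}, so x IS a limit point.
Collecting: A' = {d, e, f}.


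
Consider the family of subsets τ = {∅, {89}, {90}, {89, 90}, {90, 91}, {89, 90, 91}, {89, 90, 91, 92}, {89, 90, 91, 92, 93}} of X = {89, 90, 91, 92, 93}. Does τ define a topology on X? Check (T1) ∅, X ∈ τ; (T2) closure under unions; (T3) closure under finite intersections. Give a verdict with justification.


τ IS a topology on X.

Axiom (T1): ∅ ∈ τ? Yes; X ∈ τ? Yes.
Axiom (T2/T3): check pairwise unions and intersections of members of τ.
All pairwise intersections and unions checked — each lies in τ. Therefore τ satisfies (T1), (T2), (T3): it IS a topology on X.


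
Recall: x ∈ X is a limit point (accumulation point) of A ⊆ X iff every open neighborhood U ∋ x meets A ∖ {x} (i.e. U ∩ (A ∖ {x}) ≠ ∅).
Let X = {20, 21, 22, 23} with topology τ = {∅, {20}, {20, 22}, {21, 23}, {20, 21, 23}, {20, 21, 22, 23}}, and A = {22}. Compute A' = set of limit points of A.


A' = ∅

For each x ∈ X, list the open sets U ∈ τ with x ∈ U, then check whether U ∩ (A ∖ {x}) ≠ ∅ for every such U.
  x = 20: open {20} ∋ x has {20} ∩ (A ∖ {20}) = ∅, so x is NOT a limit point.
  x = 21: open {21, 23} ∋ x has {21, 23} ∩ (A ∖ {21}) = ∅, so x is NOT a limit point.
  x = 22: open {20, 22} ∋ x has {20, 22} ∩ (A ∖ {22}) = ∅, so x is NOT a limit point.
  x = 23: open {21, 23} ∋ x has {21, 23} ∩ (A ∖ {23}) = ∅, so x is NOT a limit point.
Collecting: A' = ∅.


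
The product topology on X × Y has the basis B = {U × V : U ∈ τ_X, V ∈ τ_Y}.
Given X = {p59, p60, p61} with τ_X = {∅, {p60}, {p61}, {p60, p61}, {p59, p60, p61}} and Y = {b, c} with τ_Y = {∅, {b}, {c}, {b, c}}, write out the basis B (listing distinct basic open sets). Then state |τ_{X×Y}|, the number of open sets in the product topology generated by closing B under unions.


Basis B = {∅ × ∅, {p60} × {b}, {p60} × {c}, {p61} × {b}, {p61} × {c}, {p60} × {b, c}, {p60, p61} × {b}, {p60, p61} × {c}, {p61} × {b, c}, {p59, p60, p61} × {b}, {p59, p60, p61} × {c}, {p60, p61} × {b, c}, {p59, p60, p61} × {b, c}}; |τ_{X×Y}| = 25.

Enumerate products U × V with U ∈ τ_X, V ∈ τ_Y (deduplicated):
  ∅ × ∅ = {} (∅)
  {p60} × {b} = {(p60,b)}
  {p60} × {c} = {(p60,c)}
  {p61} × {b} = {(p61,b)}
  {p61} × {c} = {(p61,c)}
  {p60} × {b, c} = {(p60,b), (p60,c)}
  {p60, p61} × {b} = {(p60,b), (p61,b)}
  {p60, p61} × {c} = {(p60,c), (p61,c)}
  {p61} × {b, c} = {(p61,b), (p61,c)}
  {p59, p60, p61} × {b} = {(p59,b), (p60,b), (p61,b)}
  {p59, p60, p61} × {c} = {(p59,c), (p60,c), (p61,c)}
  {p60, p61} × {b, c} = {(p60,b), (p60,c), (p61,b), (p61,c)}
  {p59, p60, p61} × {b, c} = {(p59,b), (p59,c), (p60,b), (p60,c), (p61,b), (p61,c)}
These 13 distinct sets form the basis B.
Close under arbitrary unions to get τ_{X×Y}; counting gives |τ_{X×Y}| = 25.


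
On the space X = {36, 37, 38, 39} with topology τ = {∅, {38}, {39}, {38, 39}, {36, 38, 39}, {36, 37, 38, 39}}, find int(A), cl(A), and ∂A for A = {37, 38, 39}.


int(A) = {38, 39}, cl(A) = {36, 37, 38, 39}, ∂A = {36, 37}.

Closed sets in (X, τ) are complements of opens:
  closed(X, τ) = {∅, {37}, {36, 37}, {36, 37, 38}, {36, 37, 39}, {36, 37, 38, 39}}.
int(A) = ⋃ {U ∈ τ : U ⊆ A}. Opens contained in A: ∅, {38}, {39}, {38, 39}.
Taking the union of these: int(A) = {38, 39}.
cl(A) = ⋂ {C closed : A ⊆ C}. Closed sets containing A: {36, 37, 38, 39}.
Intersecting these: cl(A) = {36, 37, 38, 39}.
∂A = cl(A) ∖ int(A) = {36, 37, 38, 39} ∖ {38, 39} = {36, 37}.


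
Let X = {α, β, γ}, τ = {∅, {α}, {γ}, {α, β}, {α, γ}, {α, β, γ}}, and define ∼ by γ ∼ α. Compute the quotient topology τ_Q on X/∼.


X/∼ = {[α=γ], [β]}; |τ_Q| = 3.

Equivalence classes: [α=γ], [β].
Quotient map π: X → X/∼ sends α ↦ [α=γ], β ↦ [β], γ ↦ [α=γ].
For each subset V ⊆ X/∼, compute π^{-1}(V) ⊆ X and check whether π^{-1}(V) ∈ τ. V is open in τ_Q iff π^{-1}(V) ∈ τ.
  V = {}: π^{-1}(V) = ∅ ∈ τ ✓.
  V = {[α=γ]}: π^{-1}(V) = {α, γ} ∈ τ ✓.
  V = {[β]}: π^{-1}(V) = {β} ∉ τ ✗.
  V = {[α=γ], [β]}: π^{-1}(V) = {α, β, γ} ∈ τ ✓.
Open sets in the quotient: τ_Q = {{}, {[α=γ]}, {[α=γ], [β]}} (3 elements).


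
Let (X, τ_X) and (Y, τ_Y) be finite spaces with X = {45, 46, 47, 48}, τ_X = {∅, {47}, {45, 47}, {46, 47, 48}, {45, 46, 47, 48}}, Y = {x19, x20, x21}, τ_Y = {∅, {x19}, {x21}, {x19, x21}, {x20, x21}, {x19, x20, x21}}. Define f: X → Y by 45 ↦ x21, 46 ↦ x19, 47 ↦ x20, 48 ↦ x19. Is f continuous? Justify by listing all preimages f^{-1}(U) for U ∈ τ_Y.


f is NOT continuous.

Compute f^{-1}(U) for each U ∈ τ_Y:
  U = ∅: f^{-1}(U) = ∅ ∈ τ_X ✓.
  U = {x19}: f^{-1}(U) = {46, 48} ∉ τ_X ✗.
  U = {x21}: f^{-1}(U) = {45} ∉ τ_X ✗.
  U = {x19, x21}: f^{-1}(U) = {45, 46, 48} ∉ τ_X ✗.
  U = {x20, x21}: f^{-1}(U) = {45, 47} ∈ τ_X ✓.
  U = {x19, x20, x21}: f^{-1}(U) = {45, 46, 47, 48} ∈ τ_X ✓.
Found U = {x19} with f^{-1}(U) = {46, 48} not in τ_X. Therefore f is NOT continuous.


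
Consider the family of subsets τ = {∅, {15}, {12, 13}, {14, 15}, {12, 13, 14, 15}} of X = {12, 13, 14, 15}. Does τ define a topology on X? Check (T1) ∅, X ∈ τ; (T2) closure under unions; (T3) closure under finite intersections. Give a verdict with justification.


τ is NOT a topology on X.

Axiom (T1): ∅ ∈ τ? Yes; X ∈ τ? Yes.
Axiom (T2/T3): check pairwise unions and intersections of members of τ.
Counterexample for (T2): {15} ∪ {12, 13} = {12, 13, 15} ∉ τ. Therefore τ is NOT a topology.


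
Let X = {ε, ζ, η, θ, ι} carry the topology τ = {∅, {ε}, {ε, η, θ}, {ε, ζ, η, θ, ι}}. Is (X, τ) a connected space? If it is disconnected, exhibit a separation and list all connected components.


(X, τ) is connected.

Find clopen sets (U ∈ τ with X ∖ U ∈ τ):
  U = ∅, X ∖ U = {ε, ζ, η, θ, ι} — both open, so U is clopen.
  U = {ε, ζ, η, θ, ι}, X ∖ U = ∅ — both open, so U is clopen.
Only trivial clopens (∅ and X) exist, so (X, τ) is connected.
Compute connected components by grouping points that agree on all clopens:
  component: {ε, ζ, η, θ, ι}


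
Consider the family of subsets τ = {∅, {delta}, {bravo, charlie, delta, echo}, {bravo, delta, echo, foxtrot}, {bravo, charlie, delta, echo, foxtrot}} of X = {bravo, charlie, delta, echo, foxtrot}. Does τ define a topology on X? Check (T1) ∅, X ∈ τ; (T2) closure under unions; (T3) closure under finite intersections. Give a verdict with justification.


τ is NOT a topology on X.

Axiom (T1): ∅ ∈ τ? Yes; X ∈ τ? Yes.
Axiom (T2/T3): check pairwise unions and intersections of members of τ.
Counterexample for (T3): {bravo, charlie, delta, echo} ∩ {bravo, delta, echo, foxtrot} = {bravo, delta, echo} ∉ τ. Therefore τ is NOT a topology.


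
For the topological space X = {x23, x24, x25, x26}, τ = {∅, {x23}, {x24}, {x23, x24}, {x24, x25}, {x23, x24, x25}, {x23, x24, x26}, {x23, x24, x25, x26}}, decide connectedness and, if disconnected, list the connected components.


(X, τ) is connected.

Find clopen sets (U ∈ τ with X ∖ U ∈ τ):
  U = ∅, X ∖ U = {x23, x24, x25, x26} — both open, so U is clopen.
  U = {x23, x24, x25, x26}, X ∖ U = ∅ — both open, so U is clopen.
Only trivial clopens (∅ and X) exist, so (X, τ) is connected.
Compute connected components by grouping points that agree on all clopens:
  component: {x23, x24, x25, x26}


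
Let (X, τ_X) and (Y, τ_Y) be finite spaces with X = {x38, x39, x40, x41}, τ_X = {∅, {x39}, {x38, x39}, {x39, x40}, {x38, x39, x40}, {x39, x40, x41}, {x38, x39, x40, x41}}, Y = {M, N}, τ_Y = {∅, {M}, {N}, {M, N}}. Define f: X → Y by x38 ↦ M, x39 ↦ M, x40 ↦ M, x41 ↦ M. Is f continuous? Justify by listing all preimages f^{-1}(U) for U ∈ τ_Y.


f IS continuous.

Compute f^{-1}(U) for each U ∈ τ_Y:
  U = ∅: f^{-1}(U) = ∅ ∈ τ_X ✓.
  U = {M}: f^{-1}(U) = {x38, x39, x40, x41} ∈ τ_X ✓.
  U = {N}: f^{-1}(U) = ∅ ∈ τ_X ✓.
  U = {M, N}: f^{-1}(U) = {x38, x39, x40, x41} ∈ τ_X ✓.
Every preimage lies in τ_X, so f IS continuous.


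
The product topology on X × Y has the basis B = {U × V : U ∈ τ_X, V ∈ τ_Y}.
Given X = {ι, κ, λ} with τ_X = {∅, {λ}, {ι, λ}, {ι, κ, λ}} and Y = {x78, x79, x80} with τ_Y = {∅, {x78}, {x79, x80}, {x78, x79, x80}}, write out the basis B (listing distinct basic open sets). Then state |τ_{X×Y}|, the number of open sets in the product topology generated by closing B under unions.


Basis B = {∅ × ∅, {λ} × {x78}, {ι, λ} × {x78}, {λ} × {x79, x80}, {ι, κ, λ} × {x78}, {λ} × {x78, x79, x80}, {ι, λ} × {x79, x80}, {ι, λ} × {x78, x79, x80}, {ι, κ, λ} × {x79, x80}, {ι, κ, λ} × {x78, x79, x80}}; |τ_{X×Y}| = 16.

Enumerate products U × V with U ∈ τ_X, V ∈ τ_Y (deduplicated):
  ∅ × ∅ = {} (∅)
  {λ} × {x78} = {(λ,x78)}
  {ι, λ} × {x78} = {(ι,x78), (λ,x78)}
  {λ} × {x79, x80} = {(λ,x79), (λ,x80)}
  {ι, κ, λ} × {x78} = {(ι,x78), (κ,x78), (λ,x78)}
  {λ} × {x78, x79, x80} = {(λ,x78), (λ,x79), (λ,x80)}
  {ι, λ} × {x79, x80} = {(ι,x79), (ι,x80), (λ,x79), (λ,x80)}
  {ι, λ} × {x78, x79, x80} = {(ι,x78), (ι,x79), (ι,x80), (λ,x78), (λ,x79), (λ,x80)}
  {ι, κ, λ} × {x79, x80} = {(ι,x79), (ι,x80), (κ,x79), (κ,x80), (λ,x79), (λ,x80)}
  {ι, κ, λ} × {x78, x79, x80} = {(ι,x78), (ι,x79), (ι,x80), (κ,x78), (κ,x79), (κ,x80), (λ,x78), (λ,x79), (λ,x80)}
These 10 distinct sets form the basis B.
Close under arbitrary unions to get τ_{X×Y}; counting gives |τ_{X×Y}| = 16.


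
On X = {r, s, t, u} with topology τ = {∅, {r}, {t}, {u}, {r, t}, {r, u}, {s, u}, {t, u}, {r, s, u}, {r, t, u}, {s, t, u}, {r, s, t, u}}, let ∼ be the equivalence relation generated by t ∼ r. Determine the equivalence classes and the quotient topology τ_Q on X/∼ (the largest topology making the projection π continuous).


X/∼ = {[r=t], [s], [u]}; |τ_Q| = 6.

Equivalence classes: [r=t], [s], [u].
Quotient map π: X → X/∼ sends r ↦ [r=t], s ↦ [s], t ↦ [r=t], u ↦ [u].
For each subset V ⊆ X/∼, compute π^{-1}(V) ⊆ X and check whether π^{-1}(V) ∈ τ. V is open in τ_Q iff π^{-1}(V) ∈ τ.
  V = {}: π^{-1}(V) = ∅ ∈ τ ✓.
  V = {[r=t]}: π^{-1}(V) = {r, t} ∈ τ ✓.
  V = {[s]}: π^{-1}(V) = {s} ∉ τ ✗.
  V = {[r=t], [s]}: π^{-1}(V) = {r, s, t} ∉ τ ✗.
  V = {[u]}: π^{-1}(V) = {u} ∈ τ ✓.
  V = {[r=t], [u]}: π^{-1}(V) = {r, t, u} ∈ τ ✓.
  V = {[s], [u]}: π^{-1}(V) = {s, u} ∈ τ ✓.
  V = {[r=t], [s], [u]}: π^{-1}(V) = {r, s, t, u} ∈ τ ✓.
Open sets in the quotient: τ_Q = {{}, {[r=t]}, {[u]}, {[r=t], [u]}, {[s], [u]}, {[r=t], [s], [u]}} (6 elements).


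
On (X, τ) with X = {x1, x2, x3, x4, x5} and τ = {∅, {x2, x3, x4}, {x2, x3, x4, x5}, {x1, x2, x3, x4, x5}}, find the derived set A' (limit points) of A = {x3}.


A' = {x1, x2, x4, x5}

For each x ∈ X, list the open sets U ∈ τ with x ∈ U, then check whether U ∩ (A ∖ {x}) ≠ ∅ for every such U.
  x = x1: opens ∋ x are {x1, x2, x3, x4, x5}; each meets A ∖ {x1}, so x IS a limit point.
  x = x2: opens ∋ x are {x2, x3, x4}, {x2, x3, x4, x5}, {x1, x2, x3, x4, x5}; each meets A ∖ {x2}, so x IS a limit point.
  x = x3: open {x2, x3, x4} ∋ x has {x2, x3, x4} ∩ (A ∖ {x3}) = ∅, so x is NOT a limit point.
  x = x4: opens ∋ x are {x2, x3, x4}, {x2, x3, x4, x5}, {x1, x2, x3, x4, x5}; each meets A ∖ {x4}, so x IS a limit point.
  x = x5: opens ∋ x are {x2, x3, x4, x5}, {x1, x2, x3, x4, x5}; each meets A ∖ {x5}, so x IS a limit point.
Collecting: A' = {x1, x2, x4, x5}.


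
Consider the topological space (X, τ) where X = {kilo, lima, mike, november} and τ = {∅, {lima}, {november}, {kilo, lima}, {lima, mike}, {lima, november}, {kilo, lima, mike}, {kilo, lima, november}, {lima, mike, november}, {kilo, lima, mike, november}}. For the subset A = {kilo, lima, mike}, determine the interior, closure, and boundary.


int(A) = {kilo, lima, mike}, cl(A) = {kilo, lima, mike}, ∂A = ∅.

Closed sets in (X, τ) are complements of opens:
  closed(X, τ) = {∅, {kilo}, {mike}, {november}, {kilo, mike}, {kilo, november}, {mike, november}, {kilo, lima, mike}, {kilo, mike, november}, {kilo, lima, mike, november}}.
int(A) = ⋃ {U ∈ τ : U ⊆ A}. Opens contained in A: ∅, {lima}, {kilo, lima}, {lima, mike}, {kilo, lima, mike}.
Taking the union of these: int(A) = {kilo, lima, mike}.
cl(A) = ⋂ {C closed : A ⊆ C}. Closed sets containing A: {kilo, lima, mike}, {kilo, lima, mike, november}.
Intersecting these: cl(A) = {kilo, lima, mike}.
∂A = cl(A) ∖ int(A) = {kilo, lima, mike} ∖ {kilo, lima, mike} = ∅.


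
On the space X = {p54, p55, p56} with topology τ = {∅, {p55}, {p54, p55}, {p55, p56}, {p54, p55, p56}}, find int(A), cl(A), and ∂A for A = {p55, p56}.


int(A) = {p55, p56}, cl(A) = {p54, p55, p56}, ∂A = {p54}.

Closed sets in (X, τ) are complements of opens:
  closed(X, τ) = {∅, {p54}, {p56}, {p54, p56}, {p54, p55, p56}}.
int(A) = ⋃ {U ∈ τ : U ⊆ A}. Opens contained in A: ∅, {p55}, {p55, p56}.
Taking the union of these: int(A) = {p55, p56}.
cl(A) = ⋂ {C closed : A ⊆ C}. Closed sets containing A: {p54, p55, p56}.
Intersecting these: cl(A) = {p54, p55, p56}.
∂A = cl(A) ∖ int(A) = {p54, p55, p56} ∖ {p55, p56} = {p54}.


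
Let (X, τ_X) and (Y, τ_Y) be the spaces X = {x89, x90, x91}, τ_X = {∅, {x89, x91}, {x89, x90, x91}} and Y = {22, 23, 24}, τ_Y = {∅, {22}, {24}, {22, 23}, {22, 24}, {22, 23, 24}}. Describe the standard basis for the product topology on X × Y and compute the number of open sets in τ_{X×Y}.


Basis B = {∅ × ∅, {x89, x91} × {22}, {x89, x91} × {24}, {x89, x90, x91} × {22}, {x89, x90, x91} × {24}, {x89, x91} × {22, 23}, {x89, x91} × {22, 24}, {x89, x91} × {22, 23, 24}, {x89, x90, x91} × {22, 23}, {x89, x90, x91} × {22, 24}, {x89, x90, x91} × {22, 23, 24}}; |τ_{X×Y}| = 18.

Enumerate products U × V with U ∈ τ_X, V ∈ τ_Y (deduplicated):
  ∅ × ∅ = {} (∅)
  {x89, x91} × {22} = {(x89,22), (x91,22)}
  {x89, x91} × {24} = {(x89,24), (x91,24)}
  {x89, x90, x91} × {22} = {(x89,22), (x90,22), (x91,22)}
  {x89, x90, x91} × {24} = {(x89,24), (x90,24), (x91,24)}
  {x89, x91} × {22, 23} = {(x89,22), (x89,23), (x91,22), (x91,23)}
  {x89, x91} × {22, 24} = {(x89,22), (x89,24), (x91,22), (x91,24)}
  {x89, x91} × {22, 23, 24} = {(x89,22), (x89,23), (x89,24), (x91,22), (x91,23), (x91,24)}
  {x89, x90, x91} × {22, 23} = {(x89,22), (x89,23), (x90,22), (x90,23), (x91,22), (x91,23)}
  {x89, x90, x91} × {22, 24} = {(x89,22), (x89,24), (x90,22), (x90,24), (x91,22), (x91,24)}
  {x89, x90, x91} × {22, 23, 24} = {(x89,22), (x89,23), (x89,24), (x90,22), (x90,23), (x90,24), (x91,22), (x91,23), (x91,24)}
These 11 distinct sets form the basis B.
Close under arbitrary unions to get τ_{X×Y}; counting gives |τ_{X×Y}| = 18.


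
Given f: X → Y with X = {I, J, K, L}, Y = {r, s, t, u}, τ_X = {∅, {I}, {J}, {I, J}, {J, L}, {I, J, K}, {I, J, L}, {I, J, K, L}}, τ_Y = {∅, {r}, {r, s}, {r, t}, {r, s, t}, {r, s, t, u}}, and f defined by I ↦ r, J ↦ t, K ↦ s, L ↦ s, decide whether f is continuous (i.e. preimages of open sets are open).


f is NOT continuous.

Compute f^{-1}(U) for each U ∈ τ_Y:
  U = ∅: f^{-1}(U) = ∅ ∈ τ_X ✓.
  U = {r}: f^{-1}(U) = {I} ∈ τ_X ✓.
  U = {r, s}: f^{-1}(U) = {I, K, L} ∉ τ_X ✗.
  U = {r, t}: f^{-1}(U) = {I, J} ∈ τ_X ✓.
  U = {r, s, t}: f^{-1}(U) = {I, J, K, L} ∈ τ_X ✓.
  U = {r, s, t, u}: f^{-1}(U) = {I, J, K, L} ∈ τ_X ✓.
Found U = {r, s} with f^{-1}(U) = {I, K, L} not in τ_X. Therefore f is NOT continuous.


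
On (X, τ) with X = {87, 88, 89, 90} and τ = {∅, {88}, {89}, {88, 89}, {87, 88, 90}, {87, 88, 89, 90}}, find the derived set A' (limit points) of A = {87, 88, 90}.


A' = {87, 90}

For each x ∈ X, list the open sets U ∈ τ with x ∈ U, then check whether U ∩ (A ∖ {x}) ≠ ∅ for every such U.
  x = 87: opens ∋ x are {87, 88, 90}, {87, 88, 89, 90}; each meets A ∖ {87}, so x IS a limit point.
  x = 88: open {88} ∋ x has {88} ∩ (A ∖ {88}) = ∅, so x is NOT a limit point.
  x = 89: open {89} ∋ x has {89} ∩ (A ∖ {89}) = ∅, so x is NOT a limit point.
  x = 90: opens ∋ x are {87, 88, 90}, {87, 88, 89, 90}; each meets A ∖ {90}, so x IS a limit point.
Collecting: A' = {87, 90}.


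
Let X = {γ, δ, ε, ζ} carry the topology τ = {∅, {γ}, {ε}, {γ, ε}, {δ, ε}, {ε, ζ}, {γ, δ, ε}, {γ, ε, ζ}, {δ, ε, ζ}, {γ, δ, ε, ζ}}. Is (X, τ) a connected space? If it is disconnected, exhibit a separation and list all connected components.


(X, τ) is disconnected; components = [{γ}, {δ, ε, ζ}].

Find clopen sets (U ∈ τ with X ∖ U ∈ τ):
  U = ∅, X ∖ U = {γ, δ, ε, ζ} — both open, so U is clopen.
  U = {γ}, X ∖ U = {δ, ε, ζ} — both open, so U is clopen.
  U = {δ, ε, ζ}, X ∖ U = {γ} — both open, so U is clopen.
  U = {γ, δ, ε, ζ}, X ∖ U = ∅ — both open, so U is clopen.
Nontrivial clopen(s) exist: e.g. {δ, ε, ζ}. So (X, τ) is disconnected.
Compute connected components by grouping points that agree on all clopens:
  component: {γ}
  component: {δ, ε, ζ}


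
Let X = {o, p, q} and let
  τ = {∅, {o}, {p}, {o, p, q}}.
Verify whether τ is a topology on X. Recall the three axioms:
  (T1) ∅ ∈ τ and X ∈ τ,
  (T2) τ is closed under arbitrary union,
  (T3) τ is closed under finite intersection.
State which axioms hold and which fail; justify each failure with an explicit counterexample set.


τ is NOT a topology on X.

Axiom (T1): ∅ ∈ τ? Yes; X ∈ τ? Yes.
Axiom (T2/T3): check pairwise unions and intersections of members of τ.
Counterexample for (T2): {o} ∪ {p} = {o, p} ∉ τ. Therefore τ is NOT a topology.


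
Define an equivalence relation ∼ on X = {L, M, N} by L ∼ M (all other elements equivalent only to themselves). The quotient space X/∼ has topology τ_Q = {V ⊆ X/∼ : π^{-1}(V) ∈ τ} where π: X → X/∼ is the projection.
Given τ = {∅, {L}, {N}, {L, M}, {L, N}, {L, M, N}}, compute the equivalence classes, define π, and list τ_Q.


X/∼ = {[L=M], [N]}; |τ_Q| = 4.

Equivalence classes: [L=M], [N].
Quotient map π: X → X/∼ sends L ↦ [L=M], M ↦ [L=M], N ↦ [N].
For each subset V ⊆ X/∼, compute π^{-1}(V) ⊆ X and check whether π^{-1}(V) ∈ τ. V is open in τ_Q iff π^{-1}(V) ∈ τ.
  V = {}: π^{-1}(V) = ∅ ∈ τ ✓.
  V = {[L=M]}: π^{-1}(V) = {L, M} ∈ τ ✓.
  V = {[N]}: π^{-1}(V) = {N} ∈ τ ✓.
  V = {[L=M], [N]}: π^{-1}(V) = {L, M, N} ∈ τ ✓.
Open sets in the quotient: τ_Q = {{}, {[L=M]}, {[N]}, {[L=M], [N]}} (4 elements).


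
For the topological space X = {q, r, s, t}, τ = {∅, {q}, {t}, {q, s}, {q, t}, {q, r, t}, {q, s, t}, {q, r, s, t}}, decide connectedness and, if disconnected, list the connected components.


(X, τ) is connected.

Find clopen sets (U ∈ τ with X ∖ U ∈ τ):
  U = ∅, X ∖ U = {q, r, s, t} — both open, so U is clopen.
  U = {q, r, s, t}, X ∖ U = ∅ — both open, so U is clopen.
Only trivial clopens (∅ and X) exist, so (X, τ) is connected.
Compute connected components by grouping points that agree on all clopens:
  component: {q, r, s, t}


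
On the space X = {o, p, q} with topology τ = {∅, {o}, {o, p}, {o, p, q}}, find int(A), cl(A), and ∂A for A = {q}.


int(A) = ∅, cl(A) = {q}, ∂A = {q}.

Closed sets in (X, τ) are complements of opens:
  closed(X, τ) = {∅, {q}, {p, q}, {o, p, q}}.
int(A) = ⋃ {U ∈ τ : U ⊆ A}. Opens contained in A: ∅.
Taking the union of these: int(A) = ∅.
cl(A) = ⋂ {C closed : A ⊆ C}. Closed sets containing A: {q}, {p, q}, {o, p, q}.
Intersecting these: cl(A) = {q}.
∂A = cl(A) ∖ int(A) = {q} ∖ ∅ = {q}.


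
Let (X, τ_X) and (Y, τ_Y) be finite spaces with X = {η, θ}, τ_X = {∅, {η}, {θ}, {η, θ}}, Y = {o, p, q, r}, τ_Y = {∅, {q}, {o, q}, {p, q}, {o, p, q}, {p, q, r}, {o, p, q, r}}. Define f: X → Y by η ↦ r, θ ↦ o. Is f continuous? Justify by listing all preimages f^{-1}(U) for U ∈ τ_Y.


f IS continuous.

Compute f^{-1}(U) for each U ∈ τ_Y:
  U = ∅: f^{-1}(U) = ∅ ∈ τ_X ✓.
  U = {q}: f^{-1}(U) = ∅ ∈ τ_X ✓.
  U = {o, q}: f^{-1}(U) = {θ} ∈ τ_X ✓.
  U = {p, q}: f^{-1}(U) = ∅ ∈ τ_X ✓.
  U = {o, p, q}: f^{-1}(U) = {θ} ∈ τ_X ✓.
  U = {p, q, r}: f^{-1}(U) = {η} ∈ τ_X ✓.
  U = {o, p, q, r}: f^{-1}(U) = {η, θ} ∈ τ_X ✓.
Every preimage lies in τ_X, so f IS continuous.
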